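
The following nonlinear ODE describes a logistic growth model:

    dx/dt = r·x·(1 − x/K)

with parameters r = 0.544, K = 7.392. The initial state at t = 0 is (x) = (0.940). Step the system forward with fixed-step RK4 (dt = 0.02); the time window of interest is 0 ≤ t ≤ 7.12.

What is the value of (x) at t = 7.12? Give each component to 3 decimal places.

t=0.000: state=(0.940)
step 1 (dt=0.02): k1=(0.446), k2=(0.448), k3=(0.448), k4=(0.450); state += dt/6·(k1+2k2+2k3+k4)
t=0.020: state=(0.949)
t=0.040: state=(0.958)
t=0.060: state=(0.967)
continuing one RK4 step at a time; state shown every 25 steps (Δt=0.5):
t=0.500: state=(1.187)
t=1.000: state=(1.483)
t=1.500: state=(1.832)
t=2.000: state=(2.232)
t=2.500: state=(2.677)
t=3.000: state=(3.156)
t=3.500: state=(3.655)
t=4.000: state=(4.155)
t=4.500: state=(4.639)
t=5.000: state=(5.090)
t=5.500: state=(5.498)
t=6.000: state=(5.855)
t=6.500: state=(6.160)
t=7.000: state=(6.415)
t=7.120: state=(6.469)

(x) = (6.469)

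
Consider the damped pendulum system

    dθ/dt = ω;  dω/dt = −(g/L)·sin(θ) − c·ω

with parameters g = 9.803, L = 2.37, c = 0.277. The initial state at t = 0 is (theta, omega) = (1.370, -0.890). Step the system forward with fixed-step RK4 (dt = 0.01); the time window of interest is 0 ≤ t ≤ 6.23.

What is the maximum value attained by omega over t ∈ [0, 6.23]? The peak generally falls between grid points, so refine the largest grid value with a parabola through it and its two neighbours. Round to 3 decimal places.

max omega = 1.955

t=0.000: state=(1.370, -0.890)
step 1 (dt=0.01): k1=(-0.890, -3.807), k2=(-0.909, -3.798), k3=(-0.909, -3.798), k4=(-0.928, -3.788); state += dt/6·(k1+2k2+2k3+k4)
t=0.010: state=(1.361, -0.928)
t=0.020: state=(1.351, -0.966)
t=0.030: state=(1.342, -1.003)
continuing one RK4 step at a time; state shown every 25 steps (Δt=0.25):
t=0.250: state=(1.034, -1.764)
t=0.500: state=(0.512, -2.342)
t=0.750: state=(-0.092, -2.389)
t=1.000: state=(-0.633, -1.866)
t=1.250: state=(-0.996, -1.004)
t=1.500: state=(-1.129, -0.055)
t=1.750: state=(-1.029, 0.837)
t=2.000: state=(-0.725, 1.554)
t=2.250: state=(-0.280, 1.932)
t=2.500: state=(0.201, 1.837)
t=2.750: state=(0.602, 1.314)
t=3.000: state=(0.839, 0.555)
t=3.250: state=(0.876, -0.248)
t=3.500: state=(0.722, -0.957)
t=3.750: state=(0.417, -1.437)
t=4.000: state=(0.034, -1.563)
t=4.250: state=(-0.332, -1.303)
t=4.500: state=(-0.594, -0.760)
t=4.750: state=(-0.702, -0.095)
t=5.000: state=(-0.644, 0.544)
t=5.250: state=(-0.442, 1.031)
t=5.500: state=(-0.150, 1.255)
t=5.750: state=(0.159, 1.163)
t=6.000: state=(0.408, 0.798)
t=6.230: state=(0.539, 0.321)
largest grid value and its neighbours: omega(2.320)=1.95497, omega(2.330)=1.95507, omega(2.340)=1.95438
parabola through these three points peaks at t≈2.326 with omega≈1.95513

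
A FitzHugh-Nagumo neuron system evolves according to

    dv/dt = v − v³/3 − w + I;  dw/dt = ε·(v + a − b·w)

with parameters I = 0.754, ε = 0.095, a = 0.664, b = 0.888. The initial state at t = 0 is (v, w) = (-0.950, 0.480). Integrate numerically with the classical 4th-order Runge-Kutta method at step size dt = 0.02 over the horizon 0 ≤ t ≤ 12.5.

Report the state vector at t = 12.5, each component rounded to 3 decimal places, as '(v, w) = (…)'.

t=0.000: state=(-0.950, 0.480)
step 1 (dt=0.02): k1=(-0.390, -0.068), k2=(-0.390, -0.068), k3=(-0.390, -0.068), k4=(-0.390, -0.068); state += dt/6·(k1+2k2+2k3+k4)
t=0.020: state=(-0.958, 0.479)
t=0.040: state=(-0.966, 0.477)
t=0.060: state=(-0.973, 0.476)
continuing one RK4 step at a time; state shown every 25 steps (Δt=0.5):
t=0.500: state=(-1.135, 0.442)
t=1.000: state=(-1.277, 0.399)
t=1.500: state=(-1.362, 0.352)
t=2.000: state=(-1.399, 0.304)
t=2.500: state=(-1.403, 0.257)
t=3.000: state=(-1.387, 0.212)
t=3.500: state=(-1.360, 0.170)
t=4.000: state=(-1.326, 0.132)
t=4.500: state=(-1.287, 0.096)
t=5.000: state=(-1.245, 0.064)
t=5.500: state=(-1.199, 0.036)
t=6.000: state=(-1.151, 0.010)
t=6.500: state=(-1.098, -0.011)
t=7.000: state=(-1.041, -0.030)
t=7.500: state=(-0.979, -0.045)
t=8.000: state=(-0.908, -0.056)
t=8.500: state=(-0.826, -0.063)
t=9.000: state=(-0.727, -0.066)
t=9.500: state=(-0.600, -0.063)
t=10.000: state=(-0.430, -0.054)
t=10.500: state=(-0.181, -0.035)
t=11.000: state=(0.205, -0.003)
t=11.500: state=(0.785, 0.050)
t=12.000: state=(1.425, 0.131)
t=12.500: state=(1.790, 0.233)

(v, w) = (1.790, 0.233)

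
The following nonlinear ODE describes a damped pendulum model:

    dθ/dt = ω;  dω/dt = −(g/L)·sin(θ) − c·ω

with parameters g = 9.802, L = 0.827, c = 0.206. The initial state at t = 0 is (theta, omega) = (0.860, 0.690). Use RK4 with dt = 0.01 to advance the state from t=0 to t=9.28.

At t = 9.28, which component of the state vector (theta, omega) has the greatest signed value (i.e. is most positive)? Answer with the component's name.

t=0.000: state=(0.860, 0.690)
step 1 (dt=0.01): k1=(0.690, -9.124), k2=(0.644, -9.142), k3=(0.644, -9.140), k4=(0.599, -9.155); state += dt/6·(k1+2k2+2k3+k4)
t=0.010: state=(0.866, 0.599)
t=0.020: state=(0.872, 0.507)
t=0.030: state=(0.877, 0.415)
continuing one RK4 step at a time; state shown every 50 steps (Δt=0.5):
t=0.500: state=(0.181, -2.778)
t=1.000: state=(-0.796, -0.261)
t=1.500: state=(-0.039, 2.557)
t=2.000: state=(0.721, -0.172)
t=2.500: state=(-0.094, -2.278)
t=3.000: state=(-0.631, 0.574)
t=3.500: state=(0.210, 1.936)
t=4.000: state=(0.525, -0.916)
t=4.500: state=(-0.302, -1.544)
t=5.000: state=(-0.407, 1.172)
t=5.500: state=(0.364, 1.123)
t=6.000: state=(0.282, -1.325)
t=6.500: state=(-0.394, -0.699)
t=7.000: state=(-0.159, 1.371)
t=7.500: state=(0.394, 0.295)
t=8.000: state=(0.044, -1.314)
t=8.500: state=(-0.366, 0.063)
t=9.000: state=(0.054, 1.169)
t=9.280: state=(0.303, 0.476)
compare at T: theta=0.303, omega=0.476

largest component: omega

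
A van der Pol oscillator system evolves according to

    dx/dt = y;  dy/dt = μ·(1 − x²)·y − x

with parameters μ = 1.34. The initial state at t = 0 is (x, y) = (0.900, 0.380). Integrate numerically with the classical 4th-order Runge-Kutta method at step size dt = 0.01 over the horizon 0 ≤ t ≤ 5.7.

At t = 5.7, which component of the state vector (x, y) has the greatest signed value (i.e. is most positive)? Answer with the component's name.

t=0.000: state=(0.900, 0.380)
step 1 (dt=0.01): k1=(0.380, -0.803), k2=(0.376, -0.808), k3=(0.376, -0.808), k4=(0.372, -0.812); state += dt/6·(k1+2k2+2k3+k4)
t=0.010: state=(0.904, 0.372)
t=0.020: state=(0.907, 0.364)
t=0.030: state=(0.911, 0.355)
continuing one RK4 step at a time; state shown every 20 steps (Δt=0.2):
t=0.200: state=(0.959, 0.204)
t=0.400: state=(0.981, 0.011)
t=0.600: state=(0.963, -0.185)
t=0.800: state=(0.907, -0.382)
t=1.000: state=(0.810, -0.589)
t=1.200: state=(0.669, -0.822)
t=1.400: state=(0.477, -1.110)
t=1.600: state=(0.220, -1.482)
t=1.800: state=(-0.122, -1.945)
t=2.000: state=(-0.557, -2.386)
t=2.200: state=(-1.051, -2.446)
t=2.400: state=(-1.488, -1.822)
t=2.600: state=(-1.759, -0.897)
t=2.800: state=(-1.864, -0.211)
t=3.000: state=(-1.865, 0.165)
t=3.200: state=(-1.810, 0.359)
t=3.400: state=(-1.726, 0.474)
t=3.600: state=(-1.623, 0.559)
t=3.800: state=(-1.503, 0.640)
t=4.000: state=(-1.366, 0.733)
t=4.200: state=(-1.208, 0.851)
t=4.400: state=(-1.023, 1.013)
t=4.600: state=(-0.798, 1.246)
t=4.800: state=(-0.517, 1.590)
t=5.000: state=(-0.152, 2.088)
t=5.200: state=(0.326, 2.696)
t=5.400: state=(0.910, 3.035)
t=5.600: state=(1.476, 2.453)
t=5.700: state=(1.692, 1.855)
compare at T: x=1.692, y=1.855

largest component: y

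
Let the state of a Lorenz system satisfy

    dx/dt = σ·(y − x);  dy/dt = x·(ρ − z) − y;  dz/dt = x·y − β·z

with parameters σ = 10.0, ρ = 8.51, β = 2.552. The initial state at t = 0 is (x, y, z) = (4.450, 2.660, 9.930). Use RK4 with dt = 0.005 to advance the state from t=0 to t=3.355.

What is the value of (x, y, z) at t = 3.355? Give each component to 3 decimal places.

(x, y, z) = (4.591, 4.466, 7.929)

t=0.000: state=(4.450, 2.660, 9.930)
step 1 (dt=0.005): k1=(-17.900, -8.979, -13.504), k2=(-17.677, -8.744, -13.636), k3=(-17.677, -8.744, -13.631), k4=(-17.453, -8.513, -13.756); state += dt/6·(k1+2k2+2k3+k4)
t=0.005: state=(4.362, 2.616, 9.862)
t=0.010: state=(4.275, 2.575, 9.792)
t=0.015: state=(4.192, 2.536, 9.722)
continuing one RK4 step at a time; state shown every 40 steps (Δt=0.2):
t=0.200: state=(2.479, 2.143, 7.061)
t=0.400: state=(2.542, 2.864, 5.169)
t=0.600: state=(3.625, 4.359, 4.859)
t=0.800: state=(5.186, 5.863, 6.638)
t=1.000: state=(5.624, 5.303, 9.041)
t=1.200: state=(4.394, 3.714, 8.897)
t=1.400: state=(3.484, 3.291, 7.368)
t=1.600: state=(3.561, 3.798, 6.324)
t=1.800: state=(4.270, 4.689, 6.428)
t=2.000: state=(4.953, 5.141, 7.536)
t=2.200: state=(4.870, 4.624, 8.365)
t=2.400: state=(4.259, 3.974, 8.042)
t=2.600: state=(3.923, 3.886, 7.278)
t=2.800: state=(4.079, 4.248, 6.896)
t=3.000: state=(4.474, 4.661, 7.158)
t=3.200: state=(4.691, 4.701, 7.716)
t=3.355: state=(4.591, 4.466, 7.929)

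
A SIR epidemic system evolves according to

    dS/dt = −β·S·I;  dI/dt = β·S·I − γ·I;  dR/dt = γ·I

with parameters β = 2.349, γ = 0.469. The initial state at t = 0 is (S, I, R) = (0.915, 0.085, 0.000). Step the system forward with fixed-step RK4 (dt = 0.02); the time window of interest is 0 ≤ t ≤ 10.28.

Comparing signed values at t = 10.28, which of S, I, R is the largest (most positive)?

t=0.000: state=(0.915, 0.085, 0.000)
step 1 (dt=0.02): k1=(-0.183, 0.143, 0.040), k2=(-0.185, 0.145, 0.041), k3=(-0.185, 0.145, 0.041), k4=(-0.188, 0.147, 0.041); state += dt/6·(k1+2k2+2k3+k4)
t=0.020: state=(0.911, 0.088, 0.001)
t=0.040: state=(0.907, 0.091, 0.002)
t=0.060: state=(0.904, 0.094, 0.003)
continuing one RK4 step at a time; state shown every 25 steps (Δt=0.5):
t=0.500: state=(0.786, 0.184, 0.030)
t=1.000: state=(0.583, 0.327, 0.090)
t=1.500: state=(0.367, 0.450, 0.182)
t=2.000: state=(0.209, 0.496, 0.295)
t=2.500: state=(0.118, 0.473, 0.409)
t=3.000: state=(0.070, 0.416, 0.514)
t=3.500: state=(0.044, 0.352, 0.604)
t=4.000: state=(0.030, 0.290, 0.679)
t=4.500: state=(0.022, 0.237, 0.741)
t=5.000: state=(0.017, 0.192, 0.791)
t=5.500: state=(0.014, 0.154, 0.831)
t=6.000: state=(0.012, 0.124, 0.864)
t=6.500: state=(0.011, 0.099, 0.890)
t=7.000: state=(0.010, 0.080, 0.911)
t=7.500: state=(0.009, 0.064, 0.928)
t=8.000: state=(0.008, 0.051, 0.941)
t=8.500: state=(0.008, 0.041, 0.952)
t=9.000: state=(0.007, 0.032, 0.960)
t=9.500: state=(0.007, 0.026, 0.967)
t=10.000: state=(0.007, 0.021, 0.972)
t=10.280: state=(0.007, 0.018, 0.975)
compare at T: S=0.007, I=0.018, R=0.975

largest component: R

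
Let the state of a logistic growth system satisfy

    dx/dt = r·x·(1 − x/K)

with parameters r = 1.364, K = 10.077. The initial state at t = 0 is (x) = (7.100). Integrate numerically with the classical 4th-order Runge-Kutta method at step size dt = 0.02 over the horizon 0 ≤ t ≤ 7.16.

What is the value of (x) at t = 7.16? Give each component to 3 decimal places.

t=0.000: state=(7.100)
step 1 (dt=0.02): k1=(2.861), k2=(2.845), k3=(2.845), k4=(2.829); state += dt/6·(k1+2k2+2k3+k4)
t=0.020: state=(7.157)
t=0.040: state=(7.213)
t=0.060: state=(7.269)
continuing one RK4 step at a time; state shown every 25 steps (Δt=0.5):
t=0.500: state=(8.314)
t=1.000: state=(9.101)
t=1.500: state=(9.559)
t=2.000: state=(9.808)
t=2.500: state=(9.939)
t=3.000: state=(10.007)
t=3.500: state=(10.041)
t=4.000: state=(10.059)
t=4.500: state=(10.068)
t=5.000: state=(10.072)
t=5.500: state=(10.075)
t=6.000: state=(10.076)
t=6.500: state=(10.076)
t=7.000: state=(10.077)
t=7.160: state=(10.077)

(x) = (10.077)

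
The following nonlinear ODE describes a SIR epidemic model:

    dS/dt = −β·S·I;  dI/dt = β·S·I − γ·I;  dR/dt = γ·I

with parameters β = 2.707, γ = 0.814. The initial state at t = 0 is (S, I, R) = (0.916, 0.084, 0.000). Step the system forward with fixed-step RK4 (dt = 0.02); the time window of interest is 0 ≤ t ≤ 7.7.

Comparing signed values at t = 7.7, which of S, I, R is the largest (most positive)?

largest component: R

t=0.000: state=(0.916, 0.084, 0.000)
step 1 (dt=0.02): k1=(-0.208, 0.140, 0.068), k2=(-0.211, 0.142, 0.070), k3=(-0.211, 0.142, 0.070), k4=(-0.214, 0.144, 0.071); state += dt/6·(k1+2k2+2k3+k4)
t=0.020: state=(0.912, 0.087, 0.001)
t=0.040: state=(0.907, 0.090, 0.003)
t=0.060: state=(0.903, 0.093, 0.004)
continuing one RK4 step at a time; state shown every 25 steps (Δt=0.5):
t=0.500: state=(0.772, 0.177, 0.052)
t=1.000: state=(0.561, 0.291, 0.147)
t=1.500: state=(0.358, 0.359, 0.282)
t=2.000: state=(0.220, 0.351, 0.429)
t=2.500: state=(0.141, 0.297, 0.562)
t=3.000: state=(0.099, 0.232, 0.669)
t=3.500: state=(0.075, 0.173, 0.751)
t=4.000: state=(0.062, 0.126, 0.812)
t=4.500: state=(0.053, 0.091, 0.856)
t=5.000: state=(0.048, 0.065, 0.887)
t=5.500: state=(0.044, 0.046, 0.910)
t=6.000: state=(0.042, 0.032, 0.925)
t=6.500: state=(0.041, 0.023, 0.937)
t=7.000: state=(0.040, 0.016, 0.944)
t=7.500: state=(0.039, 0.011, 0.950)
t=7.700: state=(0.039, 0.010, 0.952)
compare at T: S=0.039, I=0.010, R=0.952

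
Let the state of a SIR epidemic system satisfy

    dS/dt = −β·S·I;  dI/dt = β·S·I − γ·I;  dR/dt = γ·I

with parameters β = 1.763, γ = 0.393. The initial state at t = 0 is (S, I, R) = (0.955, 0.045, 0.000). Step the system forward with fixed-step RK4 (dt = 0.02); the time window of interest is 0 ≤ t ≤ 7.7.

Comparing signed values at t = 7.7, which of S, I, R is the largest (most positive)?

largest component: R

t=0.000: state=(0.955, 0.045, 0.000)
step 1 (dt=0.02): k1=(-0.076, 0.058, 0.018), k2=(-0.077, 0.059, 0.018), k3=(-0.077, 0.059, 0.018), k4=(-0.078, 0.059, 0.018); state += dt/6·(k1+2k2+2k3+k4)
t=0.020: state=(0.953, 0.046, 0.000)
t=0.040: state=(0.952, 0.047, 0.001)
t=0.060: state=(0.950, 0.049, 0.001)
continuing one RK4 step at a time; state shown every 25 steps (Δt=0.5):
t=0.500: state=(0.904, 0.084, 0.012)
t=1.000: state=(0.817, 0.148, 0.035)
t=1.500: state=(0.691, 0.237, 0.072)
t=2.000: state=(0.537, 0.335, 0.128)
t=2.500: state=(0.385, 0.412, 0.202)
t=3.000: state=(0.263, 0.450, 0.288)
t=3.500: state=(0.176, 0.447, 0.376)
t=4.000: state=(0.120, 0.418, 0.462)
t=4.500: state=(0.085, 0.375, 0.540)
t=5.000: state=(0.062, 0.329, 0.609)
t=5.500: state=(0.047, 0.283, 0.669)
t=6.000: state=(0.038, 0.242, 0.721)
t=6.500: state=(0.031, 0.205, 0.764)
t=7.000: state=(0.026, 0.172, 0.801)
t=7.500: state=(0.023, 0.145, 0.832)
t=7.700: state=(0.022, 0.135, 0.843)
compare at T: S=0.022, I=0.135, R=0.843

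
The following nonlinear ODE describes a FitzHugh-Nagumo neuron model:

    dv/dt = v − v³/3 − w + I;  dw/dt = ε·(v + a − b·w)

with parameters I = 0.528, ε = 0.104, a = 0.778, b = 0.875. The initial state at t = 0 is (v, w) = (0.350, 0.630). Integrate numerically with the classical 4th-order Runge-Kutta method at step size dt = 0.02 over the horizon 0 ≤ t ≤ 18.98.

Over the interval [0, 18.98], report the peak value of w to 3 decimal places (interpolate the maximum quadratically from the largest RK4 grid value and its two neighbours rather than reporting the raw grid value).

max w = 1.439

t=0.000: state=(0.350, 0.630)
step 1 (dt=0.02): k1=(0.234, 0.060), k2=(0.235, 0.060), k3=(0.235, 0.060), k4=(0.237, 0.060); state += dt/6·(k1+2k2+2k3+k4)
t=0.020: state=(0.355, 0.631)
t=0.040: state=(0.359, 0.632)
t=0.060: state=(0.364, 0.634)
continuing one RK4 step at a time; state shown every 50 steps (Δt=1):
t=1.000: state=(0.663, 0.702)
t=2.000: state=(1.079, 0.805)
t=3.000: state=(1.340, 0.935)
t=4.000: state=(1.377, 1.067)
t=5.000: state=(1.308, 1.186)
t=6.000: state=(1.194, 1.285)
t=7.000: state=(1.046, 1.362)
t=8.000: state=(0.845, 1.415)
t=9.000: state=(0.522, 1.439)
t=10.000: state=(-0.164, 1.413)
t=11.000: state=(-1.499, 1.285)
t=12.000: state=(-1.945, 1.070)
t=13.000: state=(-1.906, 0.862)
t=14.000: state=(-1.835, 0.679)
t=15.000: state=(-1.762, 0.518)
t=16.000: state=(-1.691, 0.379)
t=17.000: state=(-1.622, 0.259)
t=18.000: state=(-1.553, 0.156)
t=18.980: state=(-1.487, 0.070)
largest grid value and its neighbours: w(9.080)=1.43880, w(9.100)=1.43881, w(9.120)=1.43879
parabola through these three points peaks at t≈9.092 with w≈1.43881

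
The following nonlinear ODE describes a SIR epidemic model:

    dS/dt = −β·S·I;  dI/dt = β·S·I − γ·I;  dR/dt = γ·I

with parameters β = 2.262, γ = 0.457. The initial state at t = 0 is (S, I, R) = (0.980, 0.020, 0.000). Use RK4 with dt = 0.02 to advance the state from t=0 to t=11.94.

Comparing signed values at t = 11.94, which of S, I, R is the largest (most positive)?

largest component: R

t=0.000: state=(0.980, 0.020, 0.000)
step 1 (dt=0.02): k1=(-0.044, 0.035, 0.009), k2=(-0.045, 0.036, 0.009), k3=(-0.045, 0.036, 0.009), k4=(-0.046, 0.036, 0.009); state += dt/6·(k1+2k2+2k3+k4)
t=0.020: state=(0.979, 0.021, 0.000)
t=0.040: state=(0.978, 0.021, 0.000)
t=0.060: state=(0.977, 0.022, 0.001)
continuing one RK4 step at a time; state shown every 25 steps (Δt=0.5):
t=0.500: state=(0.945, 0.047, 0.007)
t=1.000: state=(0.870, 0.106, 0.024)
t=1.500: state=(0.731, 0.210, 0.059)
t=2.000: state=(0.535, 0.343, 0.122)
t=2.500: state=(0.341, 0.446, 0.213)
t=3.000: state=(0.201, 0.479, 0.320)
t=3.500: state=(0.118, 0.454, 0.428)
t=4.000: state=(0.073, 0.402, 0.526)
t=4.500: state=(0.048, 0.342, 0.611)
t=5.000: state=(0.033, 0.284, 0.682)
t=5.500: state=(0.025, 0.234, 0.741)
t=6.000: state=(0.020, 0.191, 0.790)
t=6.500: state=(0.016, 0.155, 0.829)
t=7.000: state=(0.014, 0.125, 0.861)
t=7.500: state=(0.012, 0.101, 0.887)
t=8.000: state=(0.011, 0.082, 0.907)
t=8.500: state=(0.010, 0.066, 0.924)
t=9.000: state=(0.009, 0.053, 0.938)
t=9.500: state=(0.009, 0.042, 0.949)
t=10.000: state=(0.009, 0.034, 0.957)
t=10.500: state=(0.008, 0.027, 0.964)
t=11.000: state=(0.008, 0.022, 0.970)
t=11.500: state=(0.008, 0.018, 0.974)
t=11.940: state=(0.008, 0.015, 0.978)
compare at T: S=0.008, I=0.015, R=0.978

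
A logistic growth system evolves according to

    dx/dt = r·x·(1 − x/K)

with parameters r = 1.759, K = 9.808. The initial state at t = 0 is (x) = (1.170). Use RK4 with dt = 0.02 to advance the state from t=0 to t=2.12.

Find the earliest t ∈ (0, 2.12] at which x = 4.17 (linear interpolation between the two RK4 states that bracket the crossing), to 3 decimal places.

t=0.000: state=(1.170)
step 1 (dt=0.02): k1=(1.813), k2=(1.837), k3=(1.837), k4=(1.861); state += dt/6·(k1+2k2+2k3+k4)
t=0.020: state=(1.207)
t=0.040: state=(1.244)
t=0.060: state=(1.283)
continuing one RK4 step at a time; state shown every 5 steps (Δt=0.1):
t=0.100: state=(1.364)
t=0.200: state=(1.584)
t=0.300: state=(1.831)
t=0.400: state=(2.108)
t=0.500: state=(2.413)
t=0.600: state=(2.748)
t=0.700: state=(3.109)
t=0.800: state=(3.493)
t=0.900: state=(3.898)
t=0.960: state=(4.149)
next step: t=0.980: state=(4.233) — x has crossed 4.17
linear interpolation between t=0.960 (4.14865) and t=0.980 (4.23308) → t≈0.965

t = 0.965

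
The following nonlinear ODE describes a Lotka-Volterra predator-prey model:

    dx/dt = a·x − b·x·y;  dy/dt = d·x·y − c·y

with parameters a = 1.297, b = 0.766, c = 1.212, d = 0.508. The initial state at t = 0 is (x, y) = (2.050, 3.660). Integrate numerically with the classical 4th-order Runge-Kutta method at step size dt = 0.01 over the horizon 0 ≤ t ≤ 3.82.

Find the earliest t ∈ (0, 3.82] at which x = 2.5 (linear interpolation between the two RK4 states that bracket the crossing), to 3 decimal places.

t = 3.154

t=0.000: state=(2.050, 3.660)
step 1 (dt=0.01): k1=(-3.088, -0.624), k2=(-3.060, -0.653), k3=(-3.060, -0.652), k4=(-3.032, -0.680); state += dt/6·(k1+2k2+2k3+k4)
t=0.010: state=(2.019, 3.653)
t=0.020: state=(1.989, 3.646)
t=0.030: state=(1.960, 3.639)
continuing one RK4 step at a time; state shown every 20 steps (Δt=0.2):
t=0.200: state=(1.539, 3.441)
t=0.400: state=(1.208, 3.100)
t=0.600: state=(1.002, 2.720)
t=0.800: state=(0.881, 2.347)
t=1.000: state=(0.819, 2.007)
t=1.200: state=(0.799, 1.709)
t=1.400: state=(0.813, 1.456)
t=1.600: state=(0.857, 1.243)
t=1.800: state=(0.931, 1.068)
t=2.000: state=(1.037, 0.926)
t=2.200: state=(1.176, 0.813)
t=2.400: state=(1.356, 0.725)
t=2.600: state=(1.581, 0.660)
t=2.800: state=(1.858, 0.617)
t=3.000: state=(2.196, 0.594)
t=3.150: state=(2.492, 0.592)
next step: t=3.160: state=(2.513, 0.593) — x has crossed 2.5
linear interpolation between t=3.150 (2.49211) and t=3.160 (2.51321) → t≈3.154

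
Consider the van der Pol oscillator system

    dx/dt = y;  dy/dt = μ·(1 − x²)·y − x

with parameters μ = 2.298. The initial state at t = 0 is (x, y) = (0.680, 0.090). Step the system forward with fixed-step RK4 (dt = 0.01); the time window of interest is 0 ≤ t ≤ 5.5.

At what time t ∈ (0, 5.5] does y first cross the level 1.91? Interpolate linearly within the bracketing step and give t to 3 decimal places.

t = 4.694

t=0.000: state=(0.680, 0.090)
step 1 (dt=0.01): k1=(0.090, -0.569), k2=(0.087, -0.573), k3=(0.087, -0.573), k4=(0.084, -0.577); state += dt/6·(k1+2k2+2k3+k4)
t=0.010: state=(0.681, 0.084)
t=0.020: state=(0.682, 0.078)
t=0.030: state=(0.682, 0.073)
continuing one RK4 step at a time; state shown every 20 steps (Δt=0.2):
t=0.200: state=(0.686, -0.040)
t=0.400: state=(0.662, -0.206)
t=0.600: state=(0.600, -0.417)
t=0.800: state=(0.490, -0.706)
t=1.000: state=(0.309, -1.135)
t=1.200: state=(0.019, -1.814)
t=1.400: state=(-0.436, -2.757)
t=1.600: state=(-1.053, -3.197)
t=1.800: state=(-1.593, -1.967)
t=2.000: state=(-1.832, -0.556)
t=2.200: state=(-1.872, 0.043)
t=2.400: state=(-1.841, 0.237)
t=2.600: state=(-1.785, 0.308)
t=2.800: state=(-1.720, 0.346)
t=3.000: state=(-1.647, 0.378)
t=3.200: state=(-1.568, 0.412)
t=3.400: state=(-1.482, 0.454)
t=3.600: state=(-1.386, 0.508)
t=3.800: state=(-1.278, 0.581)
t=4.000: state=(-1.151, 0.686)
t=4.200: state=(-0.999, 0.847)
t=4.400: state=(-0.806, 1.109)
t=4.600: state=(-0.543, 1.572)
t=4.690: state=(-0.387, 1.893)
next step: t=4.700: state=(-0.368, 1.934) — y has crossed 1.91
linear interpolation between t=4.690 (1.89300) and t=4.700 (1.93448) → t≈4.694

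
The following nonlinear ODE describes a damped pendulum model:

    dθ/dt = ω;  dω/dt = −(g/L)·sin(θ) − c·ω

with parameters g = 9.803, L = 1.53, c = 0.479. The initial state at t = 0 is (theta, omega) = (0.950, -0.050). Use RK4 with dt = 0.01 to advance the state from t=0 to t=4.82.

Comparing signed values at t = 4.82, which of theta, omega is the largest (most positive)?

largest component: omega

t=0.000: state=(0.950, -0.050)
step 1 (dt=0.01): k1=(-0.050, -5.188), k2=(-0.076, -5.174), k3=(-0.076, -5.174), k4=(-0.102, -5.160); state += dt/6·(k1+2k2+2k3+k4)
t=0.010: state=(0.949, -0.102)
t=0.020: state=(0.948, -0.153)
t=0.030: state=(0.946, -0.204)
continuing one RK4 step at a time; state shown every 20 steps (Δt=0.2):
t=0.200: state=(0.841, -1.010)
t=0.400: state=(0.563, -1.713)
t=0.600: state=(0.184, -2.002)
t=0.800: state=(-0.204, -1.798)
t=1.000: state=(-0.509, -1.195)
t=1.200: state=(-0.669, -0.393)
t=1.400: state=(-0.666, 0.412)
t=1.600: state=(-0.514, 1.064)
t=1.800: state=(-0.259, 1.431)
t=2.000: state=(0.034, 1.435)
t=2.200: state=(0.292, 1.097)
t=2.400: state=(0.458, 0.538)
t=2.600: state=(0.502, -0.087)
t=2.800: state=(0.428, -0.636)
t=3.000: state=(0.261, -0.996)
t=3.200: state=(0.047, -1.092)
t=3.400: state=(-0.158, -0.919)
t=3.600: state=(-0.307, -0.545)
t=3.800: state=(-0.370, -0.080)
t=4.000: state=(-0.341, 0.360)
t=4.200: state=(-0.234, 0.678)
t=4.400: state=(-0.082, 0.810)
t=4.600: state=(0.076, 0.736)
t=4.800: state=(0.201, 0.494)
t=4.820: state=(0.211, 0.463)
compare at T: theta=0.211, omega=0.463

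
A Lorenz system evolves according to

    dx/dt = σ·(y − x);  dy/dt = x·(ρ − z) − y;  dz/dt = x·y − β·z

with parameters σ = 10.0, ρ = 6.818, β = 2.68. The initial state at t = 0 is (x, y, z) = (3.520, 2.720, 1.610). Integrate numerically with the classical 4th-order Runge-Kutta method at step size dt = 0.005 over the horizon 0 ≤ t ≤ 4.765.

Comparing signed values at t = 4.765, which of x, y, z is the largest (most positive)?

t=0.000: state=(3.520, 2.720, 1.610)
step 1 (dt=0.005): k1=(-8.000, 15.612, 5.260), k2=(-7.410, 15.423, 5.307), k3=(-7.429, 15.431, 5.309), k4=(-6.857, 15.249, 5.356); state += dt/6·(k1+2k2+2k3+k4)
t=0.005: state=(3.483, 2.797, 1.637)
t=0.010: state=(3.451, 2.873, 1.664)
t=0.015: state=(3.425, 2.946, 1.691)
continuing one RK4 step at a time; state shown every 40 steps (Δt=0.2):
t=0.200: state=(4.275, 5.157, 3.322)
t=0.400: state=(5.652, 5.878, 6.568)
t=0.600: state=(4.864, 4.037, 8.015)
t=0.800: state=(3.350, 2.812, 6.714)
t=1.000: state=(2.821, 2.798, 5.189)
t=1.200: state=(3.116, 3.403, 4.441)
t=1.400: state=(3.848, 4.250, 4.698)
t=1.600: state=(4.507, 4.703, 5.748)
t=1.800: state=(4.506, 4.322, 6.585)
t=2.000: state=(3.983, 3.710, 6.461)
t=2.200: state=(3.590, 3.489, 5.837)
t=2.400: state=(3.582, 3.663, 5.375)
t=2.600: state=(3.843, 4.001, 5.356)
t=2.800: state=(4.120, 4.218, 5.701)
t=3.000: state=(4.183, 4.148, 6.053)
t=3.200: state=(4.027, 3.926, 6.105)
t=3.400: state=(3.850, 3.788, 5.903)
t=3.600: state=(3.802, 3.815, 5.690)
t=3.800: state=(3.881, 3.939, 5.634)
t=4.000: state=(3.993, 4.038, 5.739)
t=4.200: state=(4.039, 4.038, 5.880)
t=4.400: state=(3.998, 3.963, 5.931)
t=4.600: state=(3.927, 3.898, 5.875)
t=4.765: state=(3.896, 3.888, 5.802)
compare at T: x=3.896, y=3.888, z=5.802

largest component: z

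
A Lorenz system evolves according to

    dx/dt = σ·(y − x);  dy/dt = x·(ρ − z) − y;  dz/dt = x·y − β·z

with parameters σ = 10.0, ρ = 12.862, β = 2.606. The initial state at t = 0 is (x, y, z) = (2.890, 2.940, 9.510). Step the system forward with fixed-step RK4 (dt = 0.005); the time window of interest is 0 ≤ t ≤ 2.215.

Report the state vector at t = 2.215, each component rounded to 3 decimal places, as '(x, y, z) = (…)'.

(x, y, z) = (6.049, 6.685, 11.126)

t=0.000: state=(2.890, 2.940, 9.510)
step 1 (dt=0.005): k1=(0.500, 6.747, -16.286), k2=(0.656, 6.852, -16.128), k3=(0.655, 6.852, -16.127), k4=(0.810, 6.957, -15.968); state += dt/6·(k1+2k2+2k3+k4)
t=0.005: state=(2.893, 2.974, 9.429)
t=0.010: state=(2.898, 3.010, 9.350)
t=0.015: state=(2.904, 3.046, 9.273)
continuing one RK4 step at a time; state shown every 20 steps (Δt=0.1):
t=0.100: state=(3.226, 3.830, 8.226)
t=0.200: state=(4.078, 5.171, 7.783)
t=0.300: state=(5.374, 6.829, 8.519)
t=0.400: state=(6.816, 8.110, 10.674)
t=0.500: state=(7.636, 7.836, 13.475)
t=0.600: state=(7.126, 5.991, 14.966)
t=0.700: state=(5.713, 4.222, 14.375)
t=0.800: state=(4.439, 3.462, 12.732)
t=0.900: state=(3.809, 3.515, 11.038)
t=1.000: state=(3.810, 4.083, 9.756)
t=1.100: state=(4.315, 5.034, 9.139)
t=1.200: state=(5.197, 6.207, 9.409)
t=1.300: state=(6.221, 7.179, 10.670)
t=1.400: state=(6.925, 7.285, 12.506)
t=1.500: state=(6.840, 6.322, 13.833)
t=1.600: state=(6.031, 5.043, 13.872)
t=1.700: state=(5.081, 4.251, 12.919)
t=1.800: state=(4.471, 4.101, 11.671)
t=1.900: state=(4.341, 4.438, 10.624)
t=2.000: state=(4.636, 5.109, 10.061)
t=2.100: state=(5.239, 5.939, 10.161)
t=2.200: state=(5.951, 6.621, 10.959)
t=2.215: state=(6.049, 6.685, 11.126)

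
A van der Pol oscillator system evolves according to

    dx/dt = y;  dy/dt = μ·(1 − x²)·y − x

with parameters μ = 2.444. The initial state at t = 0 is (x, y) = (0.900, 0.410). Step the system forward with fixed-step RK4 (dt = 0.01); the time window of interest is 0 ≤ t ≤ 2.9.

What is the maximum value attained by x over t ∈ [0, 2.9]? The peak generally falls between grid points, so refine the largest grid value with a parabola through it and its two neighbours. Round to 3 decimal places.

t=0.000: state=(0.900, 0.410)
step 1 (dt=0.01): k1=(0.410, -0.710), k2=(0.406, -0.717), k3=(0.406, -0.717), k4=(0.403, -0.724); state += dt/6·(k1+2k2+2k3+k4)
t=0.010: state=(0.904, 0.403)
t=0.020: state=(0.908, 0.396)
t=0.030: state=(0.912, 0.388)
continuing one RK4 step at a time; state shown every 10 steps (Δt=0.1):
t=0.100: state=(0.937, 0.332)
t=0.200: state=(0.966, 0.244)
t=0.300: state=(0.986, 0.148)
t=0.400: state=(0.996, 0.050)
t=0.500: state=(0.996, -0.050)
t=0.600: state=(0.986, -0.150)
t=0.700: state=(0.966, -0.250)
t=0.800: state=(0.936, -0.352)
t=0.900: state=(0.895, -0.460)
t=1.000: state=(0.843, -0.577)
t=1.100: state=(0.779, -0.712)
t=1.200: state=(0.700, -0.874)
t=1.300: state=(0.603, -1.076)
t=1.400: state=(0.483, -1.337)
t=1.500: state=(0.333, -1.683)
t=1.600: state=(0.143, -2.144)
t=1.700: state=(-0.100, -2.738)
t=1.800: state=(-0.408, -3.409)
t=1.900: state=(-0.778, -3.927)
t=2.000: state=(-1.174, -3.863)
t=2.100: state=(-1.523, -3.020)
t=2.200: state=(-1.766, -1.839)
t=2.300: state=(-1.899, -0.887)
t=2.400: state=(-1.956, -0.314)
t=2.500: state=(-1.971, -0.015)
t=2.600: state=(-1.964, 0.134)
t=2.700: state=(-1.947, 0.209)
t=2.800: state=(-1.924, 0.248)
t=2.900: state=(-1.898, 0.270)
largest grid value and its neighbours: x(0.440)=0.99683, x(0.450)=0.99688, x(0.460)=0.99682
parabola through these three points peaks at t≈0.450 with x≈0.99688

max x = 0.997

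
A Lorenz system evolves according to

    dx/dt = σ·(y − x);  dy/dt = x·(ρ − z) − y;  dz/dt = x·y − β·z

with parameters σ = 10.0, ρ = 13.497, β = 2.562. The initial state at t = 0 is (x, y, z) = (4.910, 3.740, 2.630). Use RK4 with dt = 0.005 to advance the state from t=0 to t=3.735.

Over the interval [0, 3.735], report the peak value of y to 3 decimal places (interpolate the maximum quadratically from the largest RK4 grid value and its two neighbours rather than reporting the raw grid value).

t=0.000: state=(4.910, 3.740, 2.630)
step 1 (dt=0.005): k1=(-11.700, 49.617, 11.625), k2=(-10.167, 49.033, 12.047), k3=(-10.220, 49.071, 12.052), k4=(-8.735, 48.524, 12.472); state += dt/6·(k1+2k2+2k3+k4)
t=0.005: state=(4.859, 3.985, 2.690)
t=0.010: state=(4.822, 4.225, 2.755)
t=0.015: state=(4.799, 4.461, 2.823)
continuing one RK4 step at a time; state shown every 40 steps (Δt=0.2):
t=0.200: state=(8.702, 11.563, 10.338)
t=0.400: state=(7.736, 3.960, 19.152)
t=0.600: state=(2.054, 0.787, 12.623)
t=0.800: state=(1.321, 1.529, 7.805)
t=1.000: state=(2.545, 3.635, 5.428)
t=1.200: state=(6.133, 8.588, 7.555)
t=1.400: state=(9.048, 8.124, 17.025)
t=1.600: state=(4.327, 2.181, 15.009)
t=1.800: state=(2.380, 2.330, 9.919)
t=2.000: state=(3.426, 4.496, 7.417)
t=2.200: state=(6.570, 8.409, 9.767)
t=2.400: state=(7.975, 6.911, 16.179)
t=2.600: state=(4.502, 3.053, 14.075)
t=2.800: state=(3.321, 3.473, 10.153)
t=3.000: state=(4.701, 5.864, 8.958)
t=3.200: state=(7.199, 8.081, 12.442)
t=3.400: state=(6.622, 5.338, 15.319)
t=3.600: state=(4.318, 3.670, 12.618)
t=3.735: state=(4.016, 4.185, 10.721)
largest grid value and its neighbours: y(0.220)=11.75907, y(0.225)=11.76693, y(0.230)=11.75710
parabola through these three points peaks at t≈0.225 with y≈11.76696

max y = 11.767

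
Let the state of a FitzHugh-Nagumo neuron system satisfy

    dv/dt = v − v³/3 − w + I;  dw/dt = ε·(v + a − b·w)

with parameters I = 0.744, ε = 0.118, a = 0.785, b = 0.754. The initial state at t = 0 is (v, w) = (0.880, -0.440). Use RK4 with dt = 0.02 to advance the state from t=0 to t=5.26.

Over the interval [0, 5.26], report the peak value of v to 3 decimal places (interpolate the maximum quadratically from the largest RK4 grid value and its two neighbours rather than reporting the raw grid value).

max v = 2.028

t=0.000: state=(0.880, -0.440)
step 1 (dt=0.02): k1=(1.837, 0.236), k2=(1.838, 0.238), k3=(1.838, 0.238), k4=(1.839, 0.240); state += dt/6·(k1+2k2+2k3+k4)
t=0.020: state=(0.917, -0.435)
t=0.040: state=(0.954, -0.430)
t=0.060: state=(0.990, -0.426)
continuing one RK4 step at a time; state shown every 10 steps (Δt=0.2):
t=0.200: state=(1.242, -0.389)
t=0.400: state=(1.557, -0.331)
t=0.600: state=(1.784, -0.267)
t=0.800: state=(1.922, -0.201)
t=1.000: state=(1.993, -0.133)
t=1.200: state=(2.022, -0.065)
t=1.400: state=(2.028, 0.002)
t=1.600: state=(2.021, 0.067)
t=1.800: state=(2.008, 0.132)
t=2.000: state=(1.991, 0.194)
t=2.200: state=(1.972, 0.256)
t=2.400: state=(1.952, 0.315)
t=2.600: state=(1.932, 0.374)
t=2.800: state=(1.912, 0.430)
t=3.000: state=(1.891, 0.486)
t=3.200: state=(1.870, 0.539)
t=3.400: state=(1.849, 0.592)
t=3.600: state=(1.828, 0.643)
t=3.800: state=(1.806, 0.692)
t=4.000: state=(1.785, 0.740)
t=4.200: state=(1.764, 0.787)
t=4.400: state=(1.742, 0.833)
t=4.600: state=(1.720, 0.877)
t=4.800: state=(1.698, 0.920)
t=5.000: state=(1.676, 0.961)
t=5.200: state=(1.654, 1.002)
t=5.260: state=(1.647, 1.014)
largest grid value and its neighbours: v(1.360)=2.02801, v(1.380)=2.02801, v(1.400)=2.02789
parabola through these three points peaks at t≈1.370 with v≈2.02803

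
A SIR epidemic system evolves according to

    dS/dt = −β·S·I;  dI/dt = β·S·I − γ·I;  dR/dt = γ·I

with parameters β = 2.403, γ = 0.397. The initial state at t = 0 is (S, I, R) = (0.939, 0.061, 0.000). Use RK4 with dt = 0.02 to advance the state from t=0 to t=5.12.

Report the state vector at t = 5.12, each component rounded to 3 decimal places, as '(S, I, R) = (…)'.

t=0.000: state=(0.939, 0.061, 0.000)
step 1 (dt=0.02): k1=(-0.138, 0.113, 0.024), k2=(-0.140, 0.115, 0.025), k3=(-0.140, 0.115, 0.025), k4=(-0.142, 0.117, 0.025); state += dt/6·(k1+2k2+2k3+k4)
t=0.020: state=(0.936, 0.063, 0.000)
t=0.040: state=(0.933, 0.066, 0.001)
t=0.060: state=(0.930, 0.068, 0.002)
continuing one RK4 step at a time; state shown every 10 steps (Δt=0.2):
t=0.200: state=(0.906, 0.088, 0.006)
t=0.400: state=(0.862, 0.124, 0.014)
t=0.600: state=(0.803, 0.171, 0.026)
t=0.800: state=(0.730, 0.229, 0.042)
t=1.000: state=(0.644, 0.294, 0.062)
t=1.200: state=(0.550, 0.362, 0.088)
t=1.400: state=(0.455, 0.425, 0.120)
t=1.600: state=(0.366, 0.478, 0.156)
t=1.800: state=(0.288, 0.517, 0.195)
t=2.000: state=(0.223, 0.539, 0.237)
t=2.200: state=(0.172, 0.548, 0.281)
t=2.400: state=(0.132, 0.544, 0.324)
t=2.600: state=(0.102, 0.531, 0.367)
t=2.800: state=(0.079, 0.512, 0.408)
t=3.000: state=(0.062, 0.490, 0.448)
t=3.200: state=(0.050, 0.465, 0.486)
t=3.400: state=(0.040, 0.438, 0.522)
t=3.600: state=(0.033, 0.412, 0.555)
t=3.800: state=(0.027, 0.386, 0.587)
t=4.000: state=(0.022, 0.361, 0.617)
t=4.200: state=(0.019, 0.337, 0.644)
t=4.400: state=(0.016, 0.314, 0.670)
t=4.600: state=(0.014, 0.292, 0.694)
t=4.800: state=(0.012, 0.271, 0.717)
t=5.000: state=(0.011, 0.252, 0.737)
t=5.120: state=(0.010, 0.241, 0.749)

(S, I, R) = (0.010, 0.241, 0.749)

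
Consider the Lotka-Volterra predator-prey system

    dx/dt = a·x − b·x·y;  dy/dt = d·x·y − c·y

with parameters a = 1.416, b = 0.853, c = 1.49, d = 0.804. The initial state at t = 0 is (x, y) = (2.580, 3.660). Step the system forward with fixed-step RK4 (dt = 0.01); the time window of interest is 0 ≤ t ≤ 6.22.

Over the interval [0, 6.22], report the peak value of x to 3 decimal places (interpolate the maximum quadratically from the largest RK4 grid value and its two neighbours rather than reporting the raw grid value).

max x = 4.222

t=0.000: state=(2.580, 3.660)
step 1 (dt=0.01): k1=(-4.401, 2.139), k2=(-4.387, 2.080), k3=(-4.387, 2.080), k4=(-4.372, 2.021); state += dt/6·(k1+2k2+2k3+k4)
t=0.010: state=(2.536, 3.681)
t=0.020: state=(2.493, 3.700)
t=0.030: state=(2.449, 3.719)
continuing one RK4 step at a time; state shown every 25 steps (Δt=0.25):
t=0.250: state=(1.633, 3.828)
t=0.500: state=(1.065, 3.439)
t=0.750: state=(0.776, 2.841)
t=1.000: state=(0.643, 2.253)
t=1.250: state=(0.598, 1.757)
t=1.500: state=(0.612, 1.366)
t=1.750: state=(0.674, 1.070)
t=2.000: state=(0.783, 0.853)
t=2.250: state=(0.946, 0.699)
t=2.500: state=(1.176, 0.595)
t=2.750: state=(1.486, 0.535)
t=3.000: state=(1.894, 0.517)
t=3.250: state=(2.411, 0.548)
t=3.500: state=(3.028, 0.651)
t=3.750: state=(3.676, 0.881)
t=4.000: state=(4.155, 1.340)
t=4.250: state=(4.109, 2.144)
t=4.500: state=(3.326, 3.153)
t=4.750: state=(2.233, 3.795)
t=5.000: state=(1.408, 3.745)
t=5.250: state=(0.947, 3.253)
t=5.500: state=(0.720, 2.642)
t=5.750: state=(0.621, 2.080)
t=6.000: state=(0.597, 1.618)
t=6.220: state=(0.621, 1.298)
largest grid value and its neighbours: x(4.100)=4.22125, x(4.110)=4.22222, x(4.120)=4.22206
parabola through these three points peaks at t≈4.114 with x≈4.22229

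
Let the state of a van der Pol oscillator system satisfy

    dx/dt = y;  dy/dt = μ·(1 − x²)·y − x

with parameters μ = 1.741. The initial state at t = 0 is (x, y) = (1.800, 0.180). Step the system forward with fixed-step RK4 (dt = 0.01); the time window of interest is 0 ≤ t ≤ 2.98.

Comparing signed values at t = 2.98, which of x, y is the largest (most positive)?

t=0.000: state=(1.800, 0.180)
step 1 (dt=0.01): k1=(0.180, -2.502), k2=(0.167, -2.455), k3=(0.168, -2.456), k4=(0.155, -2.410); state += dt/6·(k1+2k2+2k3+k4)
t=0.010: state=(1.802, 0.155)
t=0.020: state=(1.803, 0.132)
t=0.030: state=(1.804, 0.109)
continuing one RK4 step at a time; state shown every 10 steps (Δt=0.1):
t=0.100: state=(1.807, -0.028)
t=0.200: state=(1.797, -0.168)
t=0.300: state=(1.775, -0.263)
t=0.400: state=(1.745, -0.330)
t=0.500: state=(1.709, -0.380)
t=0.600: state=(1.669, -0.420)
t=0.700: state=(1.626, -0.454)
t=0.800: state=(1.579, -0.486)
t=0.900: state=(1.528, -0.518)
t=1.000: state=(1.475, -0.551)
t=1.100: state=(1.418, -0.588)
t=1.200: state=(1.357, -0.629)
t=1.300: state=(1.292, -0.675)
t=1.400: state=(1.222, -0.730)
t=1.500: state=(1.146, -0.795)
t=1.600: state=(1.062, -0.874)
t=1.700: state=(0.970, -0.970)
t=1.800: state=(0.868, -1.090)
t=1.900: state=(0.751, -1.241)
t=2.000: state=(0.618, -1.432)
t=2.100: state=(0.463, -1.677)
t=2.200: state=(0.280, -1.987)
t=2.300: state=(0.063, -2.370)
t=2.400: state=(-0.196, -2.810)
t=2.500: state=(-0.498, -3.236)
t=2.600: state=(-0.837, -3.490)
t=2.700: state=(-1.184, -3.370)
t=2.800: state=(-1.496, -2.800)
t=2.900: state=(-1.735, -1.965)
t=2.980: state=(-1.865, -1.312)
compare at T: x=-1.865, y=-1.312

largest component: y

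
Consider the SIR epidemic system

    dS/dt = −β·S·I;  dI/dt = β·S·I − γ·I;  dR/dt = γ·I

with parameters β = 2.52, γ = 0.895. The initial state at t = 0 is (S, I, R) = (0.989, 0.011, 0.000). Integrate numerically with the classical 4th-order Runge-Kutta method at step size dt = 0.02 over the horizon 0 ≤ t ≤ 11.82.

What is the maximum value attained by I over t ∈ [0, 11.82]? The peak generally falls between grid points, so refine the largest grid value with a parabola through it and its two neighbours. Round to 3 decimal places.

t=0.000: state=(0.989, 0.011, 0.000)
step 1 (dt=0.02): k1=(-0.027, 0.018, 0.010), k2=(-0.028, 0.018, 0.010), k3=(-0.028, 0.018, 0.010), k4=(-0.028, 0.018, 0.010); state += dt/6·(k1+2k2+2k3+k4)
t=0.020: state=(0.988, 0.011, 0.000)
t=0.040: state=(0.988, 0.012, 0.000)
t=0.060: state=(0.987, 0.012, 0.001)
continuing one RK4 step at a time; state shown every 25 steps (Δt=0.5):
t=0.500: state=(0.968, 0.024, 0.008)
t=1.000: state=(0.925, 0.051, 0.024)
t=1.500: state=(0.843, 0.100, 0.057)
t=2.000: state=(0.712, 0.171, 0.117)
t=2.500: state=(0.548, 0.242, 0.210)
t=3.000: state=(0.392, 0.279, 0.328)
t=3.500: state=(0.276, 0.271, 0.453)
t=4.000: state=(0.201, 0.233, 0.566)
t=4.500: state=(0.154, 0.186, 0.660)
t=5.000: state=(0.126, 0.141, 0.733)
t=5.500: state=(0.108, 0.105, 0.788)
t=6.000: state=(0.096, 0.076, 0.828)
t=6.500: state=(0.089, 0.055, 0.857)
t=7.000: state=(0.084, 0.039, 0.878)
t=7.500: state=(0.080, 0.028, 0.892)
t=8.000: state=(0.078, 0.019, 0.903)
t=8.500: state=(0.076, 0.014, 0.910)
t=9.000: state=(0.075, 0.010, 0.915)
t=9.500: state=(0.074, 0.007, 0.919)
t=10.000: state=(0.074, 0.005, 0.921)
t=10.500: state=(0.074, 0.003, 0.923)
t=11.000: state=(0.073, 0.002, 0.924)
t=11.500: state=(0.073, 0.002, 0.925)
t=11.820: state=(0.073, 0.001, 0.926)
largest grid value and its neighbours: I(3.120)=0.28107, I(3.140)=0.28111, I(3.160)=0.28108
parabola through these three points peaks at t≈3.141 with I≈0.28111

max I = 0.281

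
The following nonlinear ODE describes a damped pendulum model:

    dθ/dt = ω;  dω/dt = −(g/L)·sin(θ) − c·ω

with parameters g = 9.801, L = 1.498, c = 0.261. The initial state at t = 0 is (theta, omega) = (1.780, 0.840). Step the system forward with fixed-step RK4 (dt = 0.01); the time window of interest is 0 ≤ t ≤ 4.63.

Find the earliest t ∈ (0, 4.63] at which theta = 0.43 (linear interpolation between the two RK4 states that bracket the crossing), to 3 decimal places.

t = 0.819

t=0.000: state=(1.780, 0.840)
step 1 (dt=0.01): k1=(0.840, -6.619), k2=(0.807, -6.605), k3=(0.807, -6.605), k4=(0.774, -6.591); state += dt/6·(k1+2k2+2k3+k4)
t=0.010: state=(1.788, 0.774)
t=0.020: state=(1.795, 0.708)
t=0.030: state=(1.802, 0.643)
continuing one RK4 step at a time; state shown every 20 steps (Δt=0.2):
t=0.200: state=(1.819, -0.438)
t=0.400: state=(1.608, -1.671)
t=0.600: state=(1.155, -2.832)
t=0.800: state=(0.499, -3.618)
t=0.810: state=(0.463, -3.639)
next step: t=0.820: state=(0.427, -3.657) — theta has crossed 0.43
linear interpolation between t=0.810 (0.46304) and t=0.820 (0.42656) → t≈0.819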